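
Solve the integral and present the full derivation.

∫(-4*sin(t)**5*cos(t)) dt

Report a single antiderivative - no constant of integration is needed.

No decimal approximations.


Step 1. Substitute u = sin(t), turning ∫(-4*sin(t)**5*cos(t)) dt into ∫(-4*u**5) du: now ∫(-4*u**5) du.
Step 2. Evaluate the standard form: now -2*u**6/3.
Step 3. Substitute back u = sin(t): now -2*sin(t)**6/3.
Answer: -2*sin(t)**6/3.


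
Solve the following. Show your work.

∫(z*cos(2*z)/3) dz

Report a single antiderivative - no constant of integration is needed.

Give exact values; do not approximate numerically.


Step 1. Integrate ∫(z*cos(2*z)/3) dz by parts with u = z, dv = (cos(2*z)/3) dz, so v = sin(2*z)/6: now z*sin(2*z)/6 + ∫(-sin(2*z)/6) dz.
Step 2. Evaluate the standard form: now z*sin(2*z)/6 + cos(2*z)/12.
Answer: z*sin(2*z)/6 + cos(2*z)/12.


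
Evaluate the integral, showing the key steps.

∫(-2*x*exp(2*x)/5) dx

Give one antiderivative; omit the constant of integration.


Step 1. Integrate ∫(-2*x*exp(2*x)/5) dx by parts with u = x, dv = (-2*exp(2*x)/5) dx, so v = -exp(2*x)/5: now -x*exp(2*x)/5 + ∫(exp(2*x)/5) dx.
Step 2. Evaluate the standard form: now -x*exp(2*x)/5 + exp(2*x)/10.
Answer: -x*exp(2*x)/5 + exp(2*x)/10.


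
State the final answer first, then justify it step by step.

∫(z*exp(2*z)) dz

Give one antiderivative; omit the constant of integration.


The answer is z*exp(2*z)/2 - exp(2*z)/4.
Step 1. Integrate ∫(z*exp(2*z)) dz by parts with u = z, dv = (exp(2*z)) dz, so v = exp(2*z)/2: now z*exp(2*z)/2 + ∫(-exp(2*z)/2) dz.
Step 2. Evaluate the standard form: now z*exp(2*z)/2 - exp(2*z)/4.
Answer: z*exp(2*z)/2 - exp(2*z)/4.


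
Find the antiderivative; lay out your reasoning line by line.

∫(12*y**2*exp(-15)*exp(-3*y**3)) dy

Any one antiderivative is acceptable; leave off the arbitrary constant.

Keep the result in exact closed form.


Step 1. Substitute u = y**3 + 5, turning ∫(12*y**2*exp(-15)*exp(-3*y**3)) dy into ∫(4*exp(-3*u)) du: now ∫(4*exp(-3*u)) du.
Step 2. Evaluate the standard form: now -4*exp(-3*u)/3.
Step 3. Substitute back u = y**3 + 5: now -4*exp(-3*y**3 - 15)/3.
Answer: -4*exp(-3*y**3 - 15)/3.


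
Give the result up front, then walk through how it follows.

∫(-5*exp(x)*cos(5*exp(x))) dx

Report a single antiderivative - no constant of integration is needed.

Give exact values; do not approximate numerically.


The answer is -sin(5*exp(x)).
Step 1. Substitute u = exp(x), turning ∫(-5*exp(x)*cos(5*exp(x))) dx into ∫(-5*cos(5*u)) du: now ∫(-5*cos(5*u)) du.
Step 2. Evaluate the standard form: now -sin(5*u).
Step 3. Substitute back u = exp(x): now -sin(5*exp(x)).
Answer: -sin(5*exp(x)).


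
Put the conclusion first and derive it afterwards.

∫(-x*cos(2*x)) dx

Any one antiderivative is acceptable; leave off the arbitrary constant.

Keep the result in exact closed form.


The answer is -x*sin(2*x)/2 - cos(2*x)/4.
Step 1. Integrate ∫(-x*cos(2*x)) dx by parts with u = x, dv = (-cos(2*x)) dx, so v = -sin(2*x)/2: now -x*sin(2*x)/2 + ∫(sin(2*x)/2) dx.
Step 2. Evaluate the standard form: now -x*sin(2*x)/2 - cos(2*x)/4.
Answer: -x*sin(2*x)/2 - cos(2*x)/4.


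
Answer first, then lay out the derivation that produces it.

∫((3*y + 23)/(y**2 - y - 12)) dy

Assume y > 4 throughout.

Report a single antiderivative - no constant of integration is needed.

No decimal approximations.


The answer is 5*log(y - 4) - 2*log(y + 3).
Step 1. Decompose ∫((3*y + 23)/(y**2 - y - 12)) dy by partial fractions, (3*y + 23)/(y**2 - y - 12) = -2/(y + 3) + 5/(y - 4): now ∫(5/(y - 4)) dy + ∫(-2/(y + 3)) dy.
Step 2. Evaluate the standard form [assuming y > 4]: now 5*log(y - 4) + ∫(-2/(y + 3)) dy.
Step 3. Evaluate the standard form [assuming y > -3]: now 5*log(y - 4) - 2*log(y + 3).
Answer: 5*log(y - 4) - 2*log(y + 3).


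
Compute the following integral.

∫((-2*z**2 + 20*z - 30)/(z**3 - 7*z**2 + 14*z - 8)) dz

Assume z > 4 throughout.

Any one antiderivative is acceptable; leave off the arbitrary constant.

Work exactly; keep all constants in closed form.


Answer: 3*log(z - 4) - log(z - 2) - 4*log(z - 1).


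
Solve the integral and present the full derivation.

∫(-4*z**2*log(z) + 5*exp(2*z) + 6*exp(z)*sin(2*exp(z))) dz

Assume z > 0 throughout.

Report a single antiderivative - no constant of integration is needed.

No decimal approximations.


Step 1. Rewrite: now ∫(-4*z**2*log(z)) dz + ∫(6*exp(z)*sin(2*exp(z))) dz + ∫(5*exp(2*z)) dz.
Step 2. Substitute u = exp(z), turning ∫(6*exp(z)*sin(2*exp(z))) dz into ∫(6*sin(2*u)) du: now ∫(-4*z**2*log(z)) dz + ∫(5*exp(2*z)) dz + ∫(6*sin(2*u)) du.
Step 3. Evaluate the standard form: now -3*cos(2*u) + ∫(-4*z**2*log(z)) dz + ∫(5*exp(2*z)) dz.
Step 4. Substitute back u = exp(z): now -3*cos(2*exp(z)) + ∫(-4*z**2*log(z)) dz + ∫(5*exp(2*z)) dz.
Step 5. Integrate ∫(-4*z**2*log(z)) dz by parts with u = log(z), dv = (-4*z**2) dz, so v = -4*z**3/3 [assuming z > 0]: now -4*z**3*log(z)/3 - 3*cos(2*exp(z)) + ∫(4*z**2/3) dz + ∫(5*exp(2*z)) dz.
Step 6. Evaluate the standard form: now -4*z**3*log(z)/3 + 4*z**3/9 - 3*cos(2*exp(z)) + ∫(5*exp(2*z)) dz.
Step 7. Evaluate the standard form: now -4*z**3*log(z)/3 + 4*z**3/9 + 5*exp(2*z)/2 - 3*cos(2*exp(z)).
Answer: -4*z**3*log(z)/3 + 4*z**3/9 + 5*exp(2*z)/2 - 3*cos(2*exp(z)).


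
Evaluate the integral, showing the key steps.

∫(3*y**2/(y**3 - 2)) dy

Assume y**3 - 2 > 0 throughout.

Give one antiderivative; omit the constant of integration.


Step 1. Substitute u = y**3 - 2, turning ∫(3*y**2/(y**3 - 2)) dy into ∫(1/u) du: now ∫(1/u) du.
Step 2. Evaluate the standard form [assuming u > 0]: now log(u).
Step 3. Substitute back u = y**3 - 2: now log(y**3 - 2).
Answer: log(y**3 - 2).


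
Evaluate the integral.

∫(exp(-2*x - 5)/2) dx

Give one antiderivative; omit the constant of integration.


Answer: -exp(-2*x - 5)/4.


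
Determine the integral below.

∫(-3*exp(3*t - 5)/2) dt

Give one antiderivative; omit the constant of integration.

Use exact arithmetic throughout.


Answer: -exp(3*t - 5)/2.


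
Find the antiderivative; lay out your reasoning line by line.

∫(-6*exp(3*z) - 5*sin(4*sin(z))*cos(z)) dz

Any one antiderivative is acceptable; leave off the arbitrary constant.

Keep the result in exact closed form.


Step 1. Rewrite: now ∫(-5*sin(4*sin(z))*cos(z)) dz + ∫(-6*exp(3*z)) dz.
Step 2. Evaluate the standard form: now -2*exp(3*z) + ∫(-5*sin(4*sin(z))*cos(z)) dz.
Step 3. Substitute u = sin(z), turning ∫(-5*sin(4*sin(z))*cos(z)) dz into ∫(-5*sin(4*u)) du: now -2*exp(3*z) + ∫(-5*sin(4*u)) du.
Step 4. Evaluate the standard form: now -2*exp(3*z) + 5*cos(4*u)/4.
Step 5. Substitute back u = sin(z): now -2*exp(3*z) + 5*cos(4*sin(z))/4.
Answer: -2*exp(3*z) + 5*cos(4*sin(z))/4.


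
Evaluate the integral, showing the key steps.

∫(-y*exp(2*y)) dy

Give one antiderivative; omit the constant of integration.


Step 1. Integrate ∫(-y*exp(2*y)) dy by parts with u = y, dv = (-exp(2*y)) dy, so v = -exp(2*y)/2: now -y*exp(2*y)/2 + ∫(exp(2*y)/2) dy.
Step 2. Evaluate the standard form: now -y*exp(2*y)/2 + exp(2*y)/4.
Answer: -y*exp(2*y)/2 + exp(2*y)/4.


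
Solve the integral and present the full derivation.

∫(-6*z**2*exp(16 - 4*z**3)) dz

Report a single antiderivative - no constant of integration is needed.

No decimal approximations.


Step 1. Substitute u = z**3 - 4, turning ∫(-6*z**2*exp(16 - 4*z**3)) dz into ∫(-2*exp(-4*u)) du: now ∫(-2*exp(-4*u)) du.
Step 2. Evaluate the standard form: now exp(-4*u)/2.
Step 3. Substitute back u = z**3 - 4: now exp(16 - 4*z**3)/2.
Answer: exp(16 - 4*z**3)/2.


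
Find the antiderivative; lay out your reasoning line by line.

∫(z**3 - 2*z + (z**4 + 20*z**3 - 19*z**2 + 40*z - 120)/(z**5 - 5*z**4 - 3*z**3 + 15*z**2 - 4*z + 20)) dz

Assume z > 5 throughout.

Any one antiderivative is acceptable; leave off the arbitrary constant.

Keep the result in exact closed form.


Step 1. Rewrite: now ∫(-2*z) dz + ∫(z**3) dz + ∫((z**4 + 20*z**3 - 19*z**2 + 40*z - 120)/(z**5 - 5*z**4 - 3*z**3 + 15*z**2 - 4*z + 20)) dz.
Step 2. Evaluate the standard form: now z**4/4 + ∫(-2*z) dz + ∫((z**4 + 20*z**3 - 19*z**2 + 40*z - 120)/(z**5 - 5*z**4 - 3*z**3 + 15*z**2 - 4*z + 20)) dz.
Step 3. Evaluate the standard form: now z**4/4 - z**2 + ∫((z**4 + 20*z**3 - 19*z**2 + 40*z - 120)/(z**5 - 5*z**4 - 3*z**3 + 15*z**2 - 4*z + 20)) dz.
Step 4. Decompose ∫((z**4 + 20*z**3 - 19*z**2 + 40*z - 120)/(z**5 - 5*z**4 - 3*z**3 + 15*z**2 - 4*z + 20)) dz by partial fractions, (z**4 + 20*z**3 - 19*z**2 + 40*z - 120)/(z**5 - 5*z**4 - 3*z**3 + 15*z**2 - 4*z + 20) = -4/(z**2 + 1) - 3/(z + 2) - 1/(z - 2) + 5/(z - 5): now z**4/4 - z**2 + ∫(5/(z - 5)) dz + ∫(-1/(z - 2)) dz + ∫(-3/(z + 2)) dz + ∫(-4/(z**2 + 1)) dz.
Step 5. Evaluate the standard form [assuming z > -2]: now z**4/4 - z**2 - 3*log(z + 2) + ∫(5/(z - 5)) dz + ∫(-1/(z - 2)) dz + ∫(-4/(z**2 + 1)) dz.
Step 6. Evaluate the standard form [assuming z > 5]: now z**4/4 - z**2 + 5*log(z - 5) - 3*log(z + 2) + ∫(-1/(z - 2)) dz + ∫(-4/(z**2 + 1)) dz.
Step 7. Evaluate the standard form [assuming z > 2]: now z**4/4 - z**2 + 5*log(z - 5) - log(z - 2) - 3*log(z + 2) + ∫(-4/(z**2 + 1)) dz.
Step 8. Evaluate the standard form: now z**4/4 - z**2 + 5*log(z - 5) - log(z - 2) - 3*log(z + 2) - 4*atan(z).
Answer: z**4/4 - z**2 + 5*log(z - 5) - log(z - 2) - 3*log(z + 2) - 4*atan(z).


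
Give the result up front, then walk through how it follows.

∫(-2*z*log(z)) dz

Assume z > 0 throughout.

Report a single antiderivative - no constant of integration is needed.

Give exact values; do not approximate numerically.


The answer is -z**2*log(z) + z**2/2.
Step 1. Integrate ∫(-2*z*log(z)) dz by parts with u = log(z), dv = (-2*z) dz, so v = -z**2 [assuming z > 0]: now -z**2*log(z) + ∫(z) dz.
Step 2. Evaluate the standard form: now -z**2*log(z) + z**2/2.
Answer: -z**2*log(z) + z**2/2.


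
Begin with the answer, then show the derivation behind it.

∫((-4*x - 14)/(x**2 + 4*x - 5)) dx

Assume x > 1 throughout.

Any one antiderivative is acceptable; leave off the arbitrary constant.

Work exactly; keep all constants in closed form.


The answer is -3*log(x - 1) - log(x + 5).
Step 1. Decompose ∫((-4*x - 14)/(x**2 + 4*x - 5)) dx by partial fractions, (-4*x - 14)/(x**2 + 4*x - 5) = -1/(x + 5) - 3/(x - 1): now ∫(-3/(x - 1)) dx + ∫(-1/(x + 5)) dx.
Step 2. Evaluate the standard form [assuming x > 1]: now -3*log(x - 1) + ∫(-1/(x + 5)) dx.
Step 3. Evaluate the standard form [assuming x > -5]: now -3*log(x - 1) - log(x + 5).
Answer: -3*log(x - 1) - log(x + 5).


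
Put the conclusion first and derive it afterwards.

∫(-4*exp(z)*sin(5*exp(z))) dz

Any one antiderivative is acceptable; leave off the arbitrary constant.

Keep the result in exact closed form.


The answer is 4*cos(5*exp(z))/5.
Step 1. Substitute u = exp(z), turning ∫(-4*exp(z)*sin(5*exp(z))) dz into ∫(-4*sin(5*u)) du: now ∫(-4*sin(5*u)) du.
Step 2. Evaluate the standard form: now 4*cos(5*u)/5.
Step 3. Substitute back u = exp(z): now 4*cos(5*exp(z))/5.
Answer: 4*cos(5*exp(z))/5.


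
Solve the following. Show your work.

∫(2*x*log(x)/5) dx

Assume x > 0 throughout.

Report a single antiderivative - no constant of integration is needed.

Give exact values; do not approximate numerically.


Step 1. Integrate ∫(2*x*log(x)/5) dx by parts with u = log(x), dv = (2*x/5) dx, so v = x**2/5 [assuming x > 0]: now x**2*log(x)/5 + ∫(-x/5) dx.
Step 2. Evaluate the standard form: now x**2*log(x)/5 - x**2/10.
Answer: x**2*log(x)/5 - x**2/10.


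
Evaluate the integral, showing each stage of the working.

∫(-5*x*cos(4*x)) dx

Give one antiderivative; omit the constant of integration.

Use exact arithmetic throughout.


Step 1. Integrate ∫(-5*x*cos(4*x)) dx by parts with u = x, dv = (-5*cos(4*x)) dx, so v = -5*sin(4*x)/4: now -5*x*sin(4*x)/4 + ∫(5*sin(4*x)/4) dx.
Step 2. Evaluate the standard form: now -5*x*sin(4*x)/4 - 5*cos(4*x)/16.
Answer: -5*x*sin(4*x)/4 - 5*cos(4*x)/16.


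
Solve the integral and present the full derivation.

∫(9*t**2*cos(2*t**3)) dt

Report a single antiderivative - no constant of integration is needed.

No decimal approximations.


Step 1. Substitute u = t**3, turning ∫(9*t**2*cos(2*t**3)) dt into ∫(3*cos(2*u)) du: now ∫(3*cos(2*u)) du.
Step 2. Evaluate the standard form: now 3*sin(2*u)/2.
Step 3. Substitute back u = t**3: now 3*sin(2*t**3)/2.
Answer: 3*sin(2*t**3)/2.


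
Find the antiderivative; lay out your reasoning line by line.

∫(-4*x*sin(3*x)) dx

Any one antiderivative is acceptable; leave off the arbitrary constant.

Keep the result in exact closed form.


Step 1. Integrate ∫(-4*x*sin(3*x)) dx by parts with u = x, dv = (-4*sin(3*x)) dx, so v = 4*cos(3*x)/3: now 4*x*cos(3*x)/3 + ∫(-4*cos(3*x)/3) dx.
Step 2. Evaluate the standard form: now 4*x*cos(3*x)/3 - 4*sin(3*x)/9.
Answer: 4*x*cos(3*x)/3 - 4*sin(3*x)/9.


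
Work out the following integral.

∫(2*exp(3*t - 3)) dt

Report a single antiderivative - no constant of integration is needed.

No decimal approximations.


Answer: 2*exp(3*t - 3)/3.


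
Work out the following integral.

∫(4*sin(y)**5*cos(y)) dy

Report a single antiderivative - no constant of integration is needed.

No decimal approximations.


Answer: 2*sin(y)**6/3.


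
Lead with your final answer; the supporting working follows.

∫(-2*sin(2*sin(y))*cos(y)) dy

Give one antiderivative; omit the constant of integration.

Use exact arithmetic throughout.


The answer is cos(2*sin(y)).
Step 1. Substitute u = sin(y), turning ∫(-2*sin(2*sin(y))*cos(y)) dy into ∫(-2*sin(2*u)) du: now ∫(-2*sin(2*u)) du.
Step 2. Evaluate the standard form: now cos(2*u).
Step 3. Substitute back u = sin(y): now cos(2*sin(y)).
Answer: cos(2*sin(y)).


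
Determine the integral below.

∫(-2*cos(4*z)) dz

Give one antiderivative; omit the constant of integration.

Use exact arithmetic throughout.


Answer: -sin(4*z)/2.


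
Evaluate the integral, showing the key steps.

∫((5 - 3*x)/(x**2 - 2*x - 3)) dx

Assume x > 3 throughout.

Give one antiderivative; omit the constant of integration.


Step 1. Decompose ∫((5 - 3*x)/(x**2 - 2*x - 3)) dx by partial fractions, (5 - 3*x)/(x**2 - 2*x - 3) = -2/(x + 1) - 1/(x - 3): now ∫(-1/(x - 3)) dx + ∫(-2/(x + 1)) dx.
Step 2. Evaluate the standard form [assuming x > 3]: now -log(x - 3) + ∫(-2/(x + 1)) dx.
Step 3. Evaluate the standard form [assuming x > -1]: now -log(x - 3) - 2*log(x + 1).
Answer: -log(x - 3) - 2*log(x + 1).


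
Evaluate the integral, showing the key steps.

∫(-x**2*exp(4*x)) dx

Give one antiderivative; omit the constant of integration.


Step 1. Integrate ∫(-x**2*exp(4*x)) dx by parts with u = x**2, dv = (-exp(4*x)) dx, so v = -exp(4*x)/4: now -x**2*exp(4*x)/4 + ∫(x*exp(4*x)/2) dx.
Step 2. Integrate ∫(x*exp(4*x)/2) dx by parts with u = x, dv = (exp(4*x)/2) dx, so v = exp(4*x)/8: now -x**2*exp(4*x)/4 + x*exp(4*x)/8 + ∫(-exp(4*x)/8) dx.
Step 3. Evaluate the standard form: now -x**2*exp(4*x)/4 + x*exp(4*x)/8 - exp(4*x)/32.
Answer: -x**2*exp(4*x)/4 + x*exp(4*x)/8 - exp(4*x)/32.


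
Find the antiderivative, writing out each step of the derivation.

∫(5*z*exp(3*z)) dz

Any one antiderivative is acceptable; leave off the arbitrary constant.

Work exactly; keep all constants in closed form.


Step 1. Integrate ∫(5*z*exp(3*z)) dz by parts with u = z, dv = (5*exp(3*z)) dz, so v = 5*exp(3*z)/3: now 5*z*exp(3*z)/3 + ∫(-5*exp(3*z)/3) dz.
Step 2. Evaluate the standard form: now 5*z*exp(3*z)/3 - 5*exp(3*z)/9.
Answer: 5*z*exp(3*z)/3 - 5*exp(3*z)/9.


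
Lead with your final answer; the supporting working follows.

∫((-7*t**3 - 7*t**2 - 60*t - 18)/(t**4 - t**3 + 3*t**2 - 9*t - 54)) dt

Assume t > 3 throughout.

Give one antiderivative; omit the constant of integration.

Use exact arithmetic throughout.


The answer is -5*log(t - 3) - 2*log(t + 2) - atan(t/3).
Step 1. Decompose ∫((-7*t**3 - 7*t**2 - 60*t - 18)/(t**4 - t**3 + 3*t**2 - 9*t - 54)) dt by partial fractions, (-7*t**3 - 7*t**2 - 60*t - 18)/(t**4 - t**3 + 3*t**2 - 9*t - 54) = -3/(t**2 + 9) - 2/(t + 2) - 5/(t - 3): now ∫(-5/(t - 3)) dt + ∫(-2/(t + 2)) dt + ∫(-3/(t**2 + 9)) dt.
Step 2. Evaluate the standard form [assuming t > -2]: now -2*log(t + 2) + ∫(-5/(t - 3)) dt + ∫(-3/(t**2 + 9)) dt.
Step 3. Evaluate the standard form [assuming t > 3]: now -5*log(t - 3) - 2*log(t + 2) + ∫(-3/(t**2 + 9)) dt.
Step 4. Evaluate the standard form: now -5*log(t - 3) - 2*log(t + 2) - atan(t/3).
Answer: -5*log(t - 3) - 2*log(t + 2) - atan(t/3).


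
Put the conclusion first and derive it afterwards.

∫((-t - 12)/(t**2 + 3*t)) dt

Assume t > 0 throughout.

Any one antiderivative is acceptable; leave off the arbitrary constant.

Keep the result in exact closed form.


The answer is -4*log(t) + 3*log(t + 3).
Step 1. Decompose ∫((-t - 12)/(t**2 + 3*t)) dt by partial fractions, (-t - 12)/(t**2 + 3*t) = 3/(t + 3) - 4/t: now ∫(-4/t) dt + ∫(3/(t + 3)) dt.
Step 2. Evaluate the standard form [assuming t > 0]: now -4*log(t) + ∫(3/(t + 3)) dt.
Step 3. Evaluate the standard form [assuming t > -3]: now -4*log(t) + 3*log(t + 3).
Answer: -4*log(t) + 3*log(t + 3).


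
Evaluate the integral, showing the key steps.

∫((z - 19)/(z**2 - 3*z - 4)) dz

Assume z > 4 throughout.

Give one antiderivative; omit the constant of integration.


Step 1. Decompose ∫((z - 19)/(z**2 - 3*z - 4)) dz by partial fractions, (z - 19)/(z**2 - 3*z - 4) = 4/(z + 1) - 3/(z - 4): now ∫(-3/(z - 4)) dz + ∫(4/(z + 1)) dz.
Step 2. Evaluate the standard form [assuming z > -1]: now 4*log(z + 1) + ∫(-3/(z - 4)) dz.
Step 3. Evaluate the standard form [assuming z > 4]: now -3*log(z - 4) + 4*log(z + 1).
Answer: -3*log(z - 4) + 4*log(z + 1).


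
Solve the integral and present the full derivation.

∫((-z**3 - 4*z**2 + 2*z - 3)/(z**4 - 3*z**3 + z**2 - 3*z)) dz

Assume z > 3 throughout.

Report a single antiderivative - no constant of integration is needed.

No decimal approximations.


Step 1. Decompose ∫((-z**3 - 4*z**2 + 2*z - 3)/(z**4 - 3*z**3 + z**2 - 3*z)) dz by partial fractions, (-z**3 - 4*z**2 + 2*z - 3)/(z**4 - 3*z**3 + z**2 - 3*z) = -1/(z**2 + 1) - 2/(z - 3) + 1/z: now ∫(1/z) dz + ∫(-2/(z - 3)) dz + ∫(-1/(z**2 + 1)) dz.
Step 2. Evaluate the standard form [assuming z > 3]: now -2*log(z - 3) + ∫(1/z) dz + ∫(-1/(z**2 + 1)) dz.
Step 3. Evaluate the standard form [assuming z > 0]: now log(z) - 2*log(z - 3) + ∫(-1/(z**2 + 1)) dz.
Step 4. Evaluate the standard form: now log(z) - 2*log(z - 3) - atan(z).
Answer: log(z) - 2*log(z - 3) - atan(z).


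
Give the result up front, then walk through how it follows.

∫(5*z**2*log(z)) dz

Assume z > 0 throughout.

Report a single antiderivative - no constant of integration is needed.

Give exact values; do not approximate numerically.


The answer is 5*z**3*log(z)/3 - 5*z**3/9.
Step 1. Integrate ∫(5*z**2*log(z)) dz by parts with u = log(z), dv = (5*z**2) dz, so v = 5*z**3/3 [assuming z > 0]: now 5*z**3*log(z)/3 + ∫(-5*z**2/3) dz.
Step 2. Evaluate the standard form: now 5*z**3*log(z)/3 - 5*z**3/9.
Answer: 5*z**3*log(z)/3 - 5*z**3/9.


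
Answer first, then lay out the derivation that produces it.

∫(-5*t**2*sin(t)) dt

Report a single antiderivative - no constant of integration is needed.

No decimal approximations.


The answer is 5*t**2*cos(t) - 10*t*sin(t) - 10*cos(t).
Step 1. Integrate ∫(-5*t**2*sin(t)) dt by parts with u = t**2, dv = (-5*sin(t)) dt, so v = 5*cos(t): now 5*t**2*cos(t) + ∫(-10*t*cos(t)) dt.
Step 2. Integrate ∫(-10*t*cos(t)) dt by parts with u = t, dv = (-10*cos(t)) dt, so v = -10*sin(t): now 5*t**2*cos(t) - 10*t*sin(t) + ∫(10*sin(t)) dt.
Step 3. Evaluate the standard form: now 5*t**2*cos(t) - 10*t*sin(t) - 10*cos(t).
Answer: 5*t**2*cos(t) - 10*t*sin(t) - 10*cos(t).


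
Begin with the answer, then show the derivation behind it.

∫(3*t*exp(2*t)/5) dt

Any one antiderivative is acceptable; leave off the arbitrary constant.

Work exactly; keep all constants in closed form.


The answer is 3*t*exp(2*t)/10 - 3*exp(2*t)/20.
Step 1. Integrate ∫(3*t*exp(2*t)/5) dt by parts with u = t, dv = (3*exp(2*t)/5) dt, so v = 3*exp(2*t)/10: now 3*t*exp(2*t)/10 + ∫(-3*exp(2*t)/10) dt.
Step 2. Evaluate the standard form: now 3*t*exp(2*t)/10 - 3*exp(2*t)/20.
Answer: 3*t*exp(2*t)/10 - 3*exp(2*t)/20.


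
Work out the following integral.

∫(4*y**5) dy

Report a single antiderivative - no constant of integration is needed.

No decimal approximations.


Answer: 2*y**6/3.


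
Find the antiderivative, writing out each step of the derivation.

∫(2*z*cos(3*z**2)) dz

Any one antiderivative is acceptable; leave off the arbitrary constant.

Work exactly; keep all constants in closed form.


Step 1. Substitute u = z**2, turning ∫(2*z*cos(3*z**2)) dz into ∫(cos(3*u)) du: now ∫(cos(3*u)) du.
Step 2. Evaluate the standard form: now sin(3*u)/3.
Step 3. Substitute back u = z**2: now sin(3*z**2)/3.
Answer: sin(3*z**2)/3.


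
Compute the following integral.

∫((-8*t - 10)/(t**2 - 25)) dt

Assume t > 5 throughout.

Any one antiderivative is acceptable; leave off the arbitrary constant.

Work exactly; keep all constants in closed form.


Answer: -5*log(t - 5) - 3*log(t + 5).


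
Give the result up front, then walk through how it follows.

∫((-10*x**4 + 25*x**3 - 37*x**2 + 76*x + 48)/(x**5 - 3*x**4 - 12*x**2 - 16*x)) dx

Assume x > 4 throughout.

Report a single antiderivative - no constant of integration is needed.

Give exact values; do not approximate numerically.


The answer is -3*log(x) - 3*log(x - 4) - 4*log(x + 1) + 3*atan(x/2)/2.
Step 1. Decompose ∫((-10*x**4 + 25*x**3 - 37*x**2 + 76*x + 48)/(x**5 - 3*x**4 - 12*x**2 - 16*x)) dx by partial fractions, (-10*x**4 + 25*x**3 - 37*x**2 + 76*x + 48)/(x**5 - 3*x**4 - 12*x**2 - 16*x) = 3/(x**2 + 4) - 4/(x + 1) - 3/(x - 4) - 3/x: now ∫(-3/x) dx + ∫(-3/(x - 4)) dx + ∫(-4/(x + 1)) dx + ∫(3/(x**2 + 4)) dx.
Step 2. Evaluate the standard form [assuming x > 0]: now -3*log(x) + ∫(-3/(x - 4)) dx + ∫(-4/(x + 1)) dx + ∫(3/(x**2 + 4)) dx.
Step 3. Evaluate the standard form [assuming x > -1]: now -3*log(x) - 4*log(x + 1) + ∫(-3/(x - 4)) dx + ∫(3/(x**2 + 4)) dx.
Step 4. Evaluate the standard form [assuming x > 4]: now -3*log(x) - 3*log(x - 4) - 4*log(x + 1) + ∫(3/(x**2 + 4)) dx.
Step 5. Evaluate the standard form: now -3*log(x) - 3*log(x - 4) - 4*log(x + 1) + 3*atan(x/2)/2.
Answer: -3*log(x) - 3*log(x - 4) - 4*log(x + 1) + 3*atan(x/2)/2.


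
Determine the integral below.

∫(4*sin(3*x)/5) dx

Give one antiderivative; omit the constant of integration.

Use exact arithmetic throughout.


Answer: -4*cos(3*x)/15.


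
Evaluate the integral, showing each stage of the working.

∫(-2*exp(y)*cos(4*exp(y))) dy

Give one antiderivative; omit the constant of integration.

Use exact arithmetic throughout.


Step 1. Substitute u = exp(y), turning ∫(-2*exp(y)*cos(4*exp(y))) dy into ∫(-2*cos(4*u)) du: now ∫(-2*cos(4*u)) du.
Step 2. Evaluate the standard form: now -sin(4*u)/2.
Step 3. Substitute back u = exp(y): now -sin(4*exp(y))/2.
Answer: -sin(4*exp(y))/2.


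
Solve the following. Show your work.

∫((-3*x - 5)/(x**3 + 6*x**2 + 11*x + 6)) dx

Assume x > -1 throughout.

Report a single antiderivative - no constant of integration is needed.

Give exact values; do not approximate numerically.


Step 1. Decompose ∫((-3*x - 5)/(x**3 + 6*x**2 + 11*x + 6)) dx by partial fractions, (-3*x - 5)/(x**3 + 6*x**2 + 11*x + 6) = 2/(x + 3) - 1/(x + 2) - 1/(x + 1): now ∫(-1/(x + 1)) dx + ∫(-1/(x + 2)) dx + ∫(2/(x + 3)) dx.
Step 2. Evaluate the standard form [assuming x > -3]: now 2*log(x + 3) + ∫(-1/(x + 1)) dx + ∫(-1/(x + 2)) dx.
Step 3. Evaluate the standard form [assuming x > -2]: now -log(x + 2) + 2*log(x + 3) + ∫(-1/(x + 1)) dx.
Step 4. Evaluate the standard form [assuming x > -1]: now -log(x + 1) - log(x + 2) + 2*log(x + 3).
Answer: -log(x + 1) - log(x + 2) + 2*log(x + 3).


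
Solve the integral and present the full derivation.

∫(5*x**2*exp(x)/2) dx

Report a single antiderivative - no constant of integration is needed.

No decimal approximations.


Step 1. Integrate ∫(5*x**2*exp(x)/2) dx by parts with u = x**2, dv = (5*exp(x)/2) dx, so v = 5*exp(x)/2: now 5*x**2*exp(x)/2 + ∫(-5*x*exp(x)) dx.
Step 2. Integrate ∫(-5*x*exp(x)) dx by parts with u = x, dv = (-5*exp(x)) dx, so v = -5*exp(x): now 5*x**2*exp(x)/2 - 5*x*exp(x) + ∫(5*exp(x)) dx.
Step 3. Evaluate the standard form: now 5*x**2*exp(x)/2 - 5*x*exp(x) + 5*exp(x).
Answer: 5*x**2*exp(x)/2 - 5*x*exp(x) + 5*exp(x).


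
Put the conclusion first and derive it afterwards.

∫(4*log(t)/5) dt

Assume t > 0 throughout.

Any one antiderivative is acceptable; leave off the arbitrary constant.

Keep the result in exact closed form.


The answer is 4*t*log(t)/5 - 4*t/5.
Step 1. Integrate ∫(4*log(t)/5) dt by parts with u = log(t), dv = (4/5) dt, so v = 4*t/5 [assuming t > 0]: now 4*t*log(t)/5 + ∫(-4/5) dt.
Step 2. Evaluate the standard form: now 4*t*log(t)/5 - 4*t/5.
Answer: 4*t*log(t)/5 - 4*t/5.


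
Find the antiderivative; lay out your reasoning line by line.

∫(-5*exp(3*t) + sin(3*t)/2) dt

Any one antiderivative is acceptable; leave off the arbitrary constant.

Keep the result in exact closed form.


Step 1. Rewrite: now ∫(-5*exp(3*t)) dt + ∫(sin(3*t)/2) dt.
Step 2. Evaluate the standard form: now -cos(3*t)/6 + ∫(-5*exp(3*t)) dt.
Step 3. Evaluate the standard form: now -5*exp(3*t)/3 - cos(3*t)/6.
Answer: -5*exp(3*t)/3 - cos(3*t)/6.


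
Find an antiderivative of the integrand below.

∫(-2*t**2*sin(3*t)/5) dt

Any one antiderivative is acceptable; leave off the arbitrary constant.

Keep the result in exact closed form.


Answer: 2*t**2*cos(3*t)/15 - 4*t*sin(3*t)/45 - 4*cos(3*t)/135.


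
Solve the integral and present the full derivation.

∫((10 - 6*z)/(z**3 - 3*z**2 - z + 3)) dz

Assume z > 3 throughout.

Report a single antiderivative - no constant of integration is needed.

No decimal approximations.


Step 1. Decompose ∫((10 - 6*z)/(z**3 - 3*z**2 - z + 3)) dz by partial fractions, (10 - 6*z)/(z**3 - 3*z**2 - z + 3) = 2/(z + 1) - 1/(z - 1) - 1/(z - 3): now ∫(-1/(z - 3)) dz + ∫(-1/(z - 1)) dz + ∫(2/(z + 1)) dz.
Step 2. Evaluate the standard form [assuming z > 3]: now -log(z - 3) + ∫(-1/(z - 1)) dz + ∫(2/(z + 1)) dz.
Step 3. Evaluate the standard form [assuming z > 1]: now -log(z - 3) - log(z - 1) + ∫(2/(z + 1)) dz.
Step 4. Evaluate the standard form [assuming z > -1]: now -log(z - 3) - log(z - 1) + 2*log(z + 1).
Answer: -log(z - 3) - log(z - 1) + 2*log(z + 1).


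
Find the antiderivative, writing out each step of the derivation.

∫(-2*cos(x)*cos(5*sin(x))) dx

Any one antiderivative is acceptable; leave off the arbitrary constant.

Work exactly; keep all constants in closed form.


Step 1. Substitute u = sin(x), turning ∫(-2*cos(x)*cos(5*sin(x))) dx into ∫(-2*cos(5*u)) du: now ∫(-2*cos(5*u)) du.
Step 2. Evaluate the standard form: now -2*sin(5*u)/5.
Step 3. Substitute back u = sin(x): now -2*sin(5*sin(x))/5.
Answer: -2*sin(5*sin(x))/5.


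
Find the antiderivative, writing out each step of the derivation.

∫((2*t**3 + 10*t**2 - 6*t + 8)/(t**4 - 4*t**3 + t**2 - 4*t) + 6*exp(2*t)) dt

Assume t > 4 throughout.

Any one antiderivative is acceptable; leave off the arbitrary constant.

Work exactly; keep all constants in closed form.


Step 1. Rewrite: now ∫((2*t**3 + 10*t**2 - 6*t + 8)/(t**4 - 4*t**3 + t**2 - 4*t)) dt + ∫(6*exp(2*t)) dt.
Step 2. Evaluate the standard form: now 3*exp(2*t) + ∫((2*t**3 + 10*t**2 - 6*t + 8)/(t**4 - 4*t**3 + t**2 - 4*t)) dt.
Step 3. Decompose ∫((2*t**3 + 10*t**2 - 6*t + 8)/(t**4 - 4*t**3 + t**2 - 4*t)) dt by partial fractions, (2*t**3 + 10*t**2 - 6*t + 8)/(t**4 - 4*t**3 + t**2 - 4*t) = 2/(t**2 + 1) + 4/(t - 4) - 2/t: now 3*exp(2*t) + ∫(-2/t) dt + ∫(4/(t - 4)) dt + ∫(2/(t**2 + 1)) dt.
Step 4. Evaluate the standard form [assuming t > 0]: now 3*exp(2*t) - 2*log(t) + ∫(4/(t - 4)) dt + ∫(2/(t**2 + 1)) dt.
Step 5. Evaluate the standard form [assuming t > 4]: now 3*exp(2*t) - 2*log(t) + 4*log(t - 4) + ∫(2/(t**2 + 1)) dt.
Step 6. Evaluate the standard form: now 3*exp(2*t) - 2*log(t) + 4*log(t - 4) + 2*atan(t).
Answer: 3*exp(2*t) - 2*log(t) + 4*log(t - 4) + 2*atan(t).


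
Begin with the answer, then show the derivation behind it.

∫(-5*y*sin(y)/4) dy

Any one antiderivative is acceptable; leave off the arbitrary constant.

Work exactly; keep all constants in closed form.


The answer is 5*y*cos(y)/4 - 5*sin(y)/4.
Step 1. Integrate ∫(-5*y*sin(y)/4) dy by parts with u = y, dv = (-5*sin(y)/4) dy, so v = 5*cos(y)/4: now 5*y*cos(y)/4 + ∫(-5*cos(y)/4) dy.
Step 2. Evaluate the standard form: now 5*y*cos(y)/4 - 5*sin(y)/4.
Answer: 5*y*cos(y)/4 - 5*sin(y)/4.


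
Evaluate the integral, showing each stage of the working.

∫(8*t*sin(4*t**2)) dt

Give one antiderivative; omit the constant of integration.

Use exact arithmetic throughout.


Step 1. Substitute u = t**2, turning ∫(8*t*sin(4*t**2)) dt into ∫(4*sin(4*u)) du: now ∫(4*sin(4*u)) du.
Step 2. Evaluate the standard form: now -cos(4*u).
Step 3. Substitute back u = t**2: now -cos(4*t**2).
Answer: -cos(4*t**2).


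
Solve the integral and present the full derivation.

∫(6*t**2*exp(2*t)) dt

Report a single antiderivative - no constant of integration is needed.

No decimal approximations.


Step 1. Integrate ∫(6*t**2*exp(2*t)) dt by parts with u = t**2, dv = (6*exp(2*t)) dt, so v = 3*exp(2*t): now 3*t**2*exp(2*t) + ∫(-6*t*exp(2*t)) dt.
Step 2. Integrate ∫(-6*t*exp(2*t)) dt by parts with u = t, dv = (-6*exp(2*t)) dt, so v = -3*exp(2*t): now 3*t**2*exp(2*t) - 3*t*exp(2*t) + ∫(3*exp(2*t)) dt.
Step 3. Evaluate the standard form: now 3*t**2*exp(2*t) - 3*t*exp(2*t) + 3*exp(2*t)/2.
Answer: 3*t**2*exp(2*t) - 3*t*exp(2*t) + 3*exp(2*t)/2.


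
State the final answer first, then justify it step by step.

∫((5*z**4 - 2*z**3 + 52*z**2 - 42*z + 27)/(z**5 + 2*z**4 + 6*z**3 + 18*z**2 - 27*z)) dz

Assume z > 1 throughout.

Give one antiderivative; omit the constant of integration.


The answer is -log(z) + log(z - 1) + 5*log(z + 3) + 2*atan(z/3)/3.
Step 1. Decompose ∫((5*z**4 - 2*z**3 + 52*z**2 - 42*z + 27)/(z**5 + 2*z**4 + 6*z**3 + 18*z**2 - 27*z)) dz by partial fractions, (5*z**4 - 2*z**3 + 52*z**2 - 42*z + 27)/(z**5 + 2*z**4 + 6*z**3 + 18*z**2 - 27*z) = 2/(z**2 + 9) + 5/(z + 3) + 1/(z - 1) - 1/z: now ∫(-1/z) dz + ∫(1/(z - 1)) dz + ∫(5/(z + 3)) dz + ∫(2/(z**2 + 9)) dz.
Step 2. Evaluate the standard form [assuming z > 1]: now log(z - 1) + ∫(-1/z) dz + ∫(5/(z + 3)) dz + ∫(2/(z**2 + 9)) dz.
Step 3. Evaluate the standard form [assuming z > 0]: now -log(z) + log(z - 1) + ∫(5/(z + 3)) dz + ∫(2/(z**2 + 9)) dz.
Step 4. Evaluate the standard form [assuming z > -3]: now -log(z) + log(z - 1) + 5*log(z + 3) + ∫(2/(z**2 + 9)) dz.
Step 5. Evaluate the standard form: now -log(z) + log(z - 1) + 5*log(z + 3) + 2*atan(z/3)/3.
Answer: -log(z) + log(z - 1) + 5*log(z + 3) + 2*atan(z/3)/3.


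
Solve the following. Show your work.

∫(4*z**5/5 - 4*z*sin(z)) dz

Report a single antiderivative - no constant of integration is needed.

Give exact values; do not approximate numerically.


Step 1. Rewrite: now ∫(4*z**5/5) dz + ∫(-4*z*sin(z)) dz.
Step 2. Evaluate the standard form: now 2*z**6/15 + ∫(-4*z*sin(z)) dz.
Step 3. Integrate ∫(-4*z*sin(z)) dz by parts with u = z, dv = (-4*sin(z)) dz, so v = 4*cos(z): now 2*z**6/15 + 4*z*cos(z) + ∫(-4*cos(z)) dz.
Step 4. Evaluate the standard form: now 2*z**6/15 + 4*z*cos(z) - 4*sin(z).
Answer: 2*z**6/15 + 4*z*cos(z) - 4*sin(z).


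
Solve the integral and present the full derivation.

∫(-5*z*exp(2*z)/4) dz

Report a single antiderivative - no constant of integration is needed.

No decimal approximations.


Step 1. Integrate ∫(-5*z*exp(2*z)/4) dz by parts with u = z, dv = (-5*exp(2*z)/4) dz, so v = -5*exp(2*z)/8: now -5*z*exp(2*z)/8 + ∫(5*exp(2*z)/8) dz.
Step 2. Evaluate the standard form: now -5*z*exp(2*z)/8 + 5*exp(2*z)/16.
Answer: -5*z*exp(2*z)/8 + 5*exp(2*z)/16.


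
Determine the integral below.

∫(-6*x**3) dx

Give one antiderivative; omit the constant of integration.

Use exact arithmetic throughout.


Answer: -3*x**4/2.


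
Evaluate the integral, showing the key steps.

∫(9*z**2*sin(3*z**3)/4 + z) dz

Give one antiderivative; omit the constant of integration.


Step 1. Rewrite: now ∫(z) dz + ∫(9*z**2*sin(3*z**3)/4) dz.
Step 2. Evaluate the standard form: now z**2/2 + ∫(9*z**2*sin(3*z**3)/4) dz.
Step 3. Substitute u = z**3, turning ∫(9*z**2*sin(3*z**3)/4) dz into ∫(3*sin(3*u)/4) du: now z**2/2 + ∫(3*sin(3*u)/4) du.
Step 4. Evaluate the standard form: now z**2/2 - cos(3*u)/4.
Step 5. Substitute back u = z**3: now z**2/2 - cos(3*z**3)/4.
Answer: z**2/2 - cos(3*z**3)/4.


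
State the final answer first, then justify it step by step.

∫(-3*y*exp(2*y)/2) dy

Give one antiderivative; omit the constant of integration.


The answer is -3*y*exp(2*y)/4 + 3*exp(2*y)/8.
Step 1. Integrate ∫(-3*y*exp(2*y)/2) dy by parts with u = y, dv = (-3*exp(2*y)/2) dy, so v = -3*exp(2*y)/4: now -3*y*exp(2*y)/4 + ∫(3*exp(2*y)/4) dy.
Step 2. Evaluate the standard form: now -3*y*exp(2*y)/4 + 3*exp(2*y)/8.
Answer: -3*y*exp(2*y)/4 + 3*exp(2*y)/8.


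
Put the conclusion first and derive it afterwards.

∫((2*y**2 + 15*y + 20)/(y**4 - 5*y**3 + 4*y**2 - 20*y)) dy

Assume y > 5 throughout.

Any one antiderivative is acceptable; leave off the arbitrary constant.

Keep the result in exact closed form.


The answer is -log(y) + log(y - 5) - 3*atan(y/2)/2.
Step 1. Decompose ∫((2*y**2 + 15*y + 20)/(y**4 - 5*y**3 + 4*y**2 - 20*y)) dy by partial fractions, (2*y**2 + 15*y + 20)/(y**4 - 5*y**3 + 4*y**2 - 20*y) = -3/(y**2 + 4) + 1/(y - 5) - 1/y: now ∫(-1/y) dy + ∫(1/(y - 5)) dy + ∫(-3/(y**2 + 4)) dy.
Step 2. Evaluate the standard form [assuming y > 0]: now -log(y) + ∫(1/(y - 5)) dy + ∫(-3/(y**2 + 4)) dy.
Step 3. Evaluate the standard form [assuming y > 5]: now -log(y) + log(y - 5) + ∫(-3/(y**2 + 4)) dy.
Step 4. Evaluate the standard form: now -log(y) + log(y - 5) - 3*atan(y/2)/2.
Answer: -log(y) + log(y - 5) - 3*atan(y/2)/2.


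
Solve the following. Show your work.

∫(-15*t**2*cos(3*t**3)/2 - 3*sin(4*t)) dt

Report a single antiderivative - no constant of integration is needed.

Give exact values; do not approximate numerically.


Step 1. Rewrite: now ∫(-15*t**2*cos(3*t**3)/2) dt + ∫(-3*sin(4*t)) dt.
Step 2. Substitute u = t**3, turning ∫(-15*t**2*cos(3*t**3)/2) dt into ∫(-5*cos(3*u)/2) du: now ∫(-3*sin(4*t)) dt + ∫(-5*cos(3*u)/2) du.
Step 3. Evaluate the standard form: now -5*sin(3*u)/6 + ∫(-3*sin(4*t)) dt.
Step 4. Substitute back u = t**3: now -5*sin(3*t**3)/6 + ∫(-3*sin(4*t)) dt.
Step 5. Evaluate the standard form: now -5*sin(3*t**3)/6 + 3*cos(4*t)/4.
Answer: -5*sin(3*t**3)/6 + 3*cos(4*t)/4.


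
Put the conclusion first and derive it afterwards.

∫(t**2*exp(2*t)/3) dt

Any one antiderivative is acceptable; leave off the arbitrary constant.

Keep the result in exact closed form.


The answer is t**2*exp(2*t)/6 - t*exp(2*t)/6 + exp(2*t)/12.
Step 1. Integrate ∫(t**2*exp(2*t)/3) dt by parts with u = t**2, dv = (exp(2*t)/3) dt, so v = exp(2*t)/6: now t**2*exp(2*t)/6 + ∫(-t*exp(2*t)/3) dt.
Step 2. Integrate ∫(-t*exp(2*t)/3) dt by parts with u = t, dv = (-exp(2*t)/3) dt, so v = -exp(2*t)/6: now t**2*exp(2*t)/6 - t*exp(2*t)/6 + ∫(exp(2*t)/6) dt.
Step 3. Evaluate the standard form: now t**2*exp(2*t)/6 - t*exp(2*t)/6 + exp(2*t)/12.
Answer: t**2*exp(2*t)/6 - t*exp(2*t)/6 + exp(2*t)/12.


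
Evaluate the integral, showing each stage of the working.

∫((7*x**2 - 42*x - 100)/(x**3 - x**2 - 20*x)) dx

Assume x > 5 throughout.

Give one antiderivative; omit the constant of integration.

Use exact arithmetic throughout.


Step 1. Decompose ∫((7*x**2 - 42*x - 100)/(x**3 - x**2 - 20*x)) dx by partial fractions, (7*x**2 - 42*x - 100)/(x**3 - x**2 - 20*x) = 5/(x + 4) - 3/(x - 5) + 5/x: now ∫(5/x) dx + ∫(-3/(x - 5)) dx + ∫(5/(x + 4)) dx.
Step 2. Evaluate the standard form [assuming x > 5]: now -3*log(x - 5) + ∫(5/x) dx + ∫(5/(x + 4)) dx.
Step 3. Evaluate the standard form [assuming x > 0]: now 5*log(x) - 3*log(x - 5) + ∫(5/(x + 4)) dx.
Step 4. Evaluate the standard form [assuming x > -4]: now 5*log(x) - 3*log(x - 5) + 5*log(x + 4).
Answer: 5*log(x) - 3*log(x - 5) + 5*log(x + 4).


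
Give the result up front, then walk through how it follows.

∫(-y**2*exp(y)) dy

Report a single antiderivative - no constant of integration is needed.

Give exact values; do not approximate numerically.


The answer is -y**2*exp(y) + 2*y*exp(y) - 2*exp(y).
Step 1. Integrate ∫(-y**2*exp(y)) dy by parts with u = y**2, dv = (-exp(y)) dy, so v = -exp(y): now -y**2*exp(y) + ∫(2*y*exp(y)) dy.
Step 2. Integrate ∫(2*y*exp(y)) dy by parts with u = y, dv = (2*exp(y)) dy, so v = 2*exp(y): now -y**2*exp(y) + 2*y*exp(y) + ∫(-2*exp(y)) dy.
Step 3. Evaluate the standard form: now -y**2*exp(y) + 2*y*exp(y) - 2*exp(y).
Answer: -y**2*exp(y) + 2*y*exp(y) - 2*exp(y).


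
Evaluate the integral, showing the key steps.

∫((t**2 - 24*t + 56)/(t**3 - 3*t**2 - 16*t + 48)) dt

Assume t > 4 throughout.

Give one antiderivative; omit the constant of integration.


Step 1. Decompose ∫((t**2 - 24*t + 56)/(t**3 - 3*t**2 - 16*t + 48)) dt by partial fractions, (t**2 - 24*t + 56)/(t**3 - 3*t**2 - 16*t + 48) = 3/(t + 4) + 1/(t - 3) - 3/(t - 4): now ∫(-3/(t - 4)) dt + ∫(1/(t - 3)) dt + ∫(3/(t + 4)) dt.
Step 2. Evaluate the standard form [assuming t > -4]: now 3*log(t + 4) + ∫(-3/(t - 4)) dt + ∫(1/(t - 3)) dt.
Step 3. Evaluate the standard form [assuming t > 4]: now -3*log(t - 4) + 3*log(t + 4) + ∫(1/(t - 3)) dt.
Step 4. Evaluate the standard form [assuming t > 3]: now -3*log(t - 4) + log(t - 3) + 3*log(t + 4).
Answer: -3*log(t - 4) + log(t - 3) + 3*log(t + 4).


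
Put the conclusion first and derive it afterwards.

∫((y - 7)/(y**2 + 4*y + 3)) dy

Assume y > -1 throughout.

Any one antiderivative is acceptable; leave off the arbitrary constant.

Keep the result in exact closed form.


The answer is -4*log(y + 1) + 5*log(y + 3).
Step 1. Decompose ∫((y - 7)/(y**2 + 4*y + 3)) dy by partial fractions, (y - 7)/(y**2 + 4*y + 3) = 5/(y + 3) - 4/(y + 1): now ∫(-4/(y + 1)) dy + ∫(5/(y + 3)) dy.
Step 2. Evaluate the standard form [assuming y > -1]: now -4*log(y + 1) + ∫(5/(y + 3)) dy.
Step 3. Evaluate the standard form [assuming y > -3]: now -4*log(y + 1) + 5*log(y + 3).
Answer: -4*log(y + 1) + 5*log(y + 3).


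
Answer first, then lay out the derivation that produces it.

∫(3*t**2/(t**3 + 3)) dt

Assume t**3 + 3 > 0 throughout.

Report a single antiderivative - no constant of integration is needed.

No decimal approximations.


The answer is log(t**3 + 3).
Step 1. Substitute u = t**3 + 3, turning ∫(3*t**2/(t**3 + 3)) dt into ∫(1/u) du: now ∫(1/u) du.
Step 2. Evaluate the standard form [assuming u > 0]: now log(u).
Step 3. Substitute back u = t**3 + 3: now log(t**3 + 3).
Answer: log(t**3 + 3).


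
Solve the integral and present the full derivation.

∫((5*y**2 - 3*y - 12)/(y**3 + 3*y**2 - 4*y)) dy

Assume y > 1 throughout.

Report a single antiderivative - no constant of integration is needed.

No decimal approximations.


Step 1. Decompose ∫((5*y**2 - 3*y - 12)/(y**3 + 3*y**2 - 4*y)) dy by partial fractions, (5*y**2 - 3*y - 12)/(y**3 + 3*y**2 - 4*y) = 4/(y + 4) - 2/(y - 1) + 3/y: now ∫(3/y) dy + ∫(-2/(y - 1)) dy + ∫(4/(y + 4)) dy.
Step 2. Evaluate the standard form [assuming y > 0]: now 3*log(y) + ∫(-2/(y - 1)) dy + ∫(4/(y + 4)) dy.
Step 3. Evaluate the standard form [assuming y > 1]: now 3*log(y) - 2*log(y - 1) + ∫(4/(y + 4)) dy.
Step 4. Evaluate the standard form [assuming y > -4]: now 3*log(y) - 2*log(y - 1) + 4*log(y + 4).
Answer: 3*log(y) - 2*log(y - 1) + 4*log(y + 4).


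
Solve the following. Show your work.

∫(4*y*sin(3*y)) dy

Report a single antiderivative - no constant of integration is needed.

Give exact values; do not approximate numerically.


Step 1. Integrate ∫(4*y*sin(3*y)) dy by parts with u = y, dv = (4*sin(3*y)) dy, so v = -4*cos(3*y)/3: now -4*y*cos(3*y)/3 + ∫(4*cos(3*y)/3) dy.
Step 2. Evaluate the standard form: now -4*y*cos(3*y)/3 + 4*sin(3*y)/9.
Answer: -4*y*cos(3*y)/3 + 4*sin(3*y)/9.
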